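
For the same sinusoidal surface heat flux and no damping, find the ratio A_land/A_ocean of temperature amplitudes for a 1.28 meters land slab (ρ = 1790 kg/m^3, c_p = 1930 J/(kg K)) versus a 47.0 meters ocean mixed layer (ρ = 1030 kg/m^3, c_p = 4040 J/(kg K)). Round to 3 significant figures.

C_ocean = 1030 × 4040 × 47.0 = 1.96×10^8 J/(m²·K).
C_land = 1790 × 1930 × 1.28 = 4.42×10^6 J/(m²·K).
Undamped amplitude ∝ 1/C, so A_land/A_ocean = C_ocean/C_land = 44.2.

44.2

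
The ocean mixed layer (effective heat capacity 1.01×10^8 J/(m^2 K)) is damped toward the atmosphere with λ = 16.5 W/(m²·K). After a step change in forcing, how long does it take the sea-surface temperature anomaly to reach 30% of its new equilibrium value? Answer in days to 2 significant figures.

25 days

Areal heat capacity C = 1.01×10^8 J/(m^2 K) (given).
τ = C / λ = 1.01×10^8 / 16.5 = 6.12×10^6 s.
Fraction reached: 1 − e^(−t/τ) = 0.30 ⇒ t = −τ ln(1 − 0.30) = τ × 0.357.
t = 2.18×10^6 s = 25.3 days.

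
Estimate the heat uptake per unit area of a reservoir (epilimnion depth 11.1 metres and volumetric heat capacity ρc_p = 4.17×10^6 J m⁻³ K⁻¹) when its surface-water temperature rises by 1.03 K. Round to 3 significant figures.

Areal heat capacity C = ρc_p × D = 4.17×10^6 × 11.1 = 4.63×10^7 J m⁻² K⁻¹.
ΔQ = C ΔT = 4.63×10^7 × 1.03 = 4.77×10^7 J/m².

4.77×10^7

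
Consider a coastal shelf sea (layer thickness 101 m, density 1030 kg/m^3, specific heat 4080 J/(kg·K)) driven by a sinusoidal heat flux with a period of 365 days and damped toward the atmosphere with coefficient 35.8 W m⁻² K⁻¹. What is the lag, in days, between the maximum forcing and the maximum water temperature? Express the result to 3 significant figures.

68.0 days

Areal heat capacity C = ρ c_p D = 1030 × 4080 × 101 = 4.24×10^8 J/(m^2 K).
ω = 2π / 3.15×10^7 s = 1.99×10^-7 s⁻¹.
Phase lag φ = arctan(Cω/λ) = arctan(84.6/35.8) = 1.17 rad.
Time lag = φ / ω = 1.17 / 1.99×10^-7 = 5.87×10^6 s = 68.0 days.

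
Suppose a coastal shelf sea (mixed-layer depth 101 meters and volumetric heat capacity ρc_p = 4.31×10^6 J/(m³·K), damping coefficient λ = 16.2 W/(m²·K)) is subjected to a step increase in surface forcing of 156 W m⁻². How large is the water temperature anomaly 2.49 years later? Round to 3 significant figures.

9.11 K

Areal heat capacity C = ρc_p × D = 4.31×10^6 × 101 = 4.35×10^8 J/(m²·K).
τ = C / λ = 4.35×10^8 / 16.2 = 2.69×10^7 s.
Equilibrium anomaly ΔT_eq = F / λ = 156 / 16.2 = 9.63 K.
t = 2.49 years = 7.86×10^7 s, so t/τ = 2.92.
ΔT(t) = ΔT_eq (1 − e^(−t/τ)) = 9.63 × (1 − e^−2.92) = 9.11 K.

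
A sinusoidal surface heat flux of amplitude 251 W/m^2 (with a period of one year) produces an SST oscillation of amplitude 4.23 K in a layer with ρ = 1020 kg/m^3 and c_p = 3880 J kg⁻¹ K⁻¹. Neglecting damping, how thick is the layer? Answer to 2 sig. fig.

75 m

ω = 2π / 3.15×10^7 s = 1.99×10^-7 s⁻¹.
Required C = F₀ / (A ω) = 251 / (4.23 × 1.99×10^-7) = 2.98×10^8 J/(m²·K).
D = C / (ρ c_p) = 2.98×10^8 / (1020 × 3880) = 75.3 m.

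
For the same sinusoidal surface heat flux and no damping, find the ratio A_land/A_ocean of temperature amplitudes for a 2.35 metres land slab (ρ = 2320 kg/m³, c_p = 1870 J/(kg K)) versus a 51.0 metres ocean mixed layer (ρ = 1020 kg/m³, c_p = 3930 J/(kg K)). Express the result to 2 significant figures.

C_ocean = 1020 × 3930 × 51.0 = 2.04×10^8 J/(m²·K).
C_land = 2320 × 1870 × 2.35 = 1.02×10^7 J/(m²·K).
Undamped amplitude ∝ 1/C, so A_land/A_ocean = C_ocean/C_land = 20.1.

20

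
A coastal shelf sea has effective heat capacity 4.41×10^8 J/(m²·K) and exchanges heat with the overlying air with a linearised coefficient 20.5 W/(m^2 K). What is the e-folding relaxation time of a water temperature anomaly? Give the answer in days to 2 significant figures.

250 days

Areal heat capacity C = 4.41×10^8 J/(m²·K) (given).
Relaxation time τ = C / λ = 4.41×10^8 / 20.5 = 2.15×10^7 s.
In days: 2.15×10^7 s / (86400 s/day) = 249 days.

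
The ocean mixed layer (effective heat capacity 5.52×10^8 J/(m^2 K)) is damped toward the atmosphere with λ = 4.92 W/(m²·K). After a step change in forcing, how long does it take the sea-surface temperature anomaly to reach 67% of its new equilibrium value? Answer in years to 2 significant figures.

3.9 years

Areal heat capacity C = 5.52×10^8 J/(m^2 K) (given).
τ = C / λ = 5.52×10^8 / 4.92 = 1.12×10^8 s.
Fraction reached: 1 − e^(−t/τ) = 0.67 ⇒ t = −τ ln(1 − 0.67) = τ × 1.11.
t = 1.24×10^8 s = 3.94 years.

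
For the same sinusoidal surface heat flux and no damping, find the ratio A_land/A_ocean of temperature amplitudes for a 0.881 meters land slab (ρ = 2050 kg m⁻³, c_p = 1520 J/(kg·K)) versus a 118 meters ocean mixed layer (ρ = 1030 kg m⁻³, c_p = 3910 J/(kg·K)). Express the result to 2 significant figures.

C_ocean = 1030 × 3910 × 118 = 4.75×10^8 J/(m²·K).
C_land = 2050 × 1520 × 0.881 = 2.75×10^6 J/(m²·K).
Undamped amplitude ∝ 1/C, so A_land/A_ocean = C_ocean/C_land = 173.

170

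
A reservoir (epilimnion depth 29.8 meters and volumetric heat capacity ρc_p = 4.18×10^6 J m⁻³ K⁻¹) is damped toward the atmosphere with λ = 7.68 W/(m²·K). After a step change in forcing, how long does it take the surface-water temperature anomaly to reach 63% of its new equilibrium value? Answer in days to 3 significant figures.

Areal heat capacity C = ρc_p × D = 4.18×10^6 × 29.8 = 1.25×10^8 J/(m²·K).
τ = C / λ = 1.25×10^8 / 7.68 = 1.62×10^7 s.
Fraction reached: 1 − e^(−t/τ) = 0.63 ⇒ t = −τ ln(1 − 0.63) = τ × 0.994.
t = 1.61×10^7 s = 187 days.

187 days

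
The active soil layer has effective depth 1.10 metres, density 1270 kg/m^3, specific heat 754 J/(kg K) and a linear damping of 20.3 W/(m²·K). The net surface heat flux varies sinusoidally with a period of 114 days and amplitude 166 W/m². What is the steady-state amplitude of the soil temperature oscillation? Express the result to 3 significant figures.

8.17 K

Areal heat capacity C = ρ c_p D = 1270 × 754 × 1.10 = 1.05×10^6 J/(m²·K).
Angular frequency ω = 2π / T = 2π / 9.85×10^6 s = 6.38×10^-7 s⁻¹.
√((Cω)² + λ²) = √((0.672)² + 20.3²) = 20.3 W/(m²·K).
Amplitude A = F₀ / √((Cω)²+λ²) = 166 / 20.3 = 8.17 K.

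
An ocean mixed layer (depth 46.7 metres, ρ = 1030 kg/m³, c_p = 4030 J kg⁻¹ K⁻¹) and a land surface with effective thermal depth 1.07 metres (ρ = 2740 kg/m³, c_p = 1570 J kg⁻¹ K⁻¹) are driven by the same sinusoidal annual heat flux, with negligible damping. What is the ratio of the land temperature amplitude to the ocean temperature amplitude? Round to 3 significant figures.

C_ocean = 1030 × 4030 × 46.7 = 1.94×10^8 J/(m²·K).
C_land = 2740 × 1570 × 1.07 = 4.60×10^6 J/(m²·K).
Undamped amplitude ∝ 1/C, so A_land/A_ocean = C_ocean/C_land = 42.1.

42.1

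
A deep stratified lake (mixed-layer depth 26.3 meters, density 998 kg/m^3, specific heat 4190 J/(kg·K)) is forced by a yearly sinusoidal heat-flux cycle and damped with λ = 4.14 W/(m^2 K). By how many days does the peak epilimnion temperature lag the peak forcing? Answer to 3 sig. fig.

Areal heat capacity C = ρ c_p D = 998 × 4190 × 26.3 = 1.10×10^8 J m⁻² K⁻¹.
ω = 2π / 3.15×10^7 s = 1.99×10^-7 s⁻¹.
Phase lag φ = arctan(Cω/λ) = arctan(21.9/4.14) = 1.38 rad.
Time lag = φ / ω = 1.38 / 1.99×10^-7 = 6.95×10^6 s = 80.4 days.

80.4 days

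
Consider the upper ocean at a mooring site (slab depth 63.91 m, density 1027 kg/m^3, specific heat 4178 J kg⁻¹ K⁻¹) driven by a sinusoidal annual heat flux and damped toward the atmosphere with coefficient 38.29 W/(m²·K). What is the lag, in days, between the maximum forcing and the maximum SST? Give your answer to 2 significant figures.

Areal heat capacity C = ρ c_p D = 1027 × 4178 × 63.91 = 2.74×10^8 J/(m²·K).
ω = 2π / 3.15×10^7 s = 1.99×10^-7 s⁻¹.
Phase lag φ = arctan(Cω/λ) = arctan(54.6/38.29) = 0.960 rad.
Time lag = φ / ω = 0.960 / 1.99×10^-7 = 4.82×10^6 s = 55.7 days.

56 days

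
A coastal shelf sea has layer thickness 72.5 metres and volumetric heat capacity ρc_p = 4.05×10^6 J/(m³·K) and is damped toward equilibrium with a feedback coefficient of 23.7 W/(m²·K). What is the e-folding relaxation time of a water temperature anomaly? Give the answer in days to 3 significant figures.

143 days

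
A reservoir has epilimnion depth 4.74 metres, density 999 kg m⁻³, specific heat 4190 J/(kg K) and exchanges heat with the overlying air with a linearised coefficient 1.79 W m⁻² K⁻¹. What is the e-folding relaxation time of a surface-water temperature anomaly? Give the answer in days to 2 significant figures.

130 days

Areal heat capacity C = ρ c_p D = 999 × 4190 × 4.74 = 1.98×10^7 J/(m²·K).
Relaxation time τ = C / λ = 1.98×10^7 / 1.79 = 1.11×10^7 s.
In days: 1.11×10^7 s / (86400 s/day) = 128 days.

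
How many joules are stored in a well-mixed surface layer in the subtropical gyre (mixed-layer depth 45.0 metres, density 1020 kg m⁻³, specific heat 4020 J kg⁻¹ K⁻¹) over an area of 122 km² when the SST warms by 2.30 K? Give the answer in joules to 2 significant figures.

5.2×10^16 J

Areal heat capacity C = ρ c_p D = 1020 × 4020 × 45.0 = 1.85×10^8 J/(m²·K).
Heat per unit area: q = C ΔT = 1.85×10^8 × 2.30 = 4.24×10^8 J/m².
Total heat: Q = q × A = 4.24×10^8 × (122 × 10⁶ m²) = 5.18×10^16 J.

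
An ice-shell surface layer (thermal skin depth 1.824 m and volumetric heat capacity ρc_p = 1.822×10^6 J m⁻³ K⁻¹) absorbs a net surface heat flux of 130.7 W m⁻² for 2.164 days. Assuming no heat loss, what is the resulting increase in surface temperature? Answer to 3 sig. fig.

Areal heat capacity C = ρc_p × D = 1.822×10^6 × 1.824 = 3.32×10^6 J/(m²·K).
Net heat input Q = F Δt = 130.7 × (2.164 days × 86400 s/day) = 2.44×10^7 J/m².
ΔT = Q / C = 2.44×10^7 / 3.32×10^6 = 7.35 K.

7.35 K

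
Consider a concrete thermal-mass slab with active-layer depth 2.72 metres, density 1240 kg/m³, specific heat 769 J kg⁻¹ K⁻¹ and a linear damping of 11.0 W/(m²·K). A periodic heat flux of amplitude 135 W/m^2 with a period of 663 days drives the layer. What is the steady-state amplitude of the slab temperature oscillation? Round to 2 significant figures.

12 K

Areal heat capacity C = ρ c_p D = 1240 × 769 × 2.72 = 2.59×10^6 J/(m^2 K).
Angular frequency ω = 2π / T = 2π / 5.73×10^7 s = 1.10×10^-7 s⁻¹.
√((Cω)² + λ²) = √((0.284)² + 11.0²) = 11.0 W/(m²·K).
Amplitude A = F₀ / √((Cω)²+λ²) = 135 / 11.0 = 12.3 K.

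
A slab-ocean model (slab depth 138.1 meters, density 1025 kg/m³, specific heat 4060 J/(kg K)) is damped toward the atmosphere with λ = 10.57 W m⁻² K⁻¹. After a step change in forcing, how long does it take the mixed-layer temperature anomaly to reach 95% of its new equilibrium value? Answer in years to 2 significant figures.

Areal heat capacity C = ρ c_p D = 1025 × 4060 × 138.1 = 5.75×10^8 J/(m²·K).
τ = C / λ = 5.75×10^8 / 10.57 = 5.44×10^7 s.
Fraction reached: 1 − e^(−t/τ) = 0.95 ⇒ t = −τ ln(1 − 0.95) = τ × 3.00.
t = 1.63×10^8 s = 5.16 years.

5.2 years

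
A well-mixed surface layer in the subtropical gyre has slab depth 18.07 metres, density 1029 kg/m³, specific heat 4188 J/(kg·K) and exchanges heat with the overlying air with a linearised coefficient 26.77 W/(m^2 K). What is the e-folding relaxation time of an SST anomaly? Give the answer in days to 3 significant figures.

Areal heat capacity C = ρ c_p D = 1029 × 4188 × 18.07 = 7.79×10^7 J/(m^2 K).
Relaxation time τ = C / λ = 7.79×10^7 / 26.77 = 2.91×10^6 s.
In days: 2.91×10^6 s / (86400 s/day) = 33.7 days.

33.7 days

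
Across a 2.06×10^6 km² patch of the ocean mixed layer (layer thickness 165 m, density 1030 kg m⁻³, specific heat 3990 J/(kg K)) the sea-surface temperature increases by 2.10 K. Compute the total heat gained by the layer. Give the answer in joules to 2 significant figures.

Areal heat capacity C = ρ c_p D = 1030 × 3990 × 165 = 6.78×10^8 J m⁻² K⁻¹.
Heat per unit area: q = C ΔT = 6.78×10^8 × 2.10 = 1.42×10^9 J/m².
Total heat: Q = q × A = 1.42×10^9 × (2.06×10^6 × 10⁶ m²) = 2.93×10^21 J.

2.9×10^21 J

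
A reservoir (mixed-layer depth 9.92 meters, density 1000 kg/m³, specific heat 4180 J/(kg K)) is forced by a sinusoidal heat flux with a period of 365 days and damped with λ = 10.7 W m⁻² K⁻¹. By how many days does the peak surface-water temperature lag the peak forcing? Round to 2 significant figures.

38 days

Areal heat capacity C = ρ c_p D = 1000 × 4180 × 9.92 = 4.15×10^7 J/(m^2 K).
ω = 2π / 3.15×10^7 s = 1.99×10^-7 s⁻¹.
Phase lag φ = arctan(Cω/λ) = arctan(8.26/10.7) = 0.658 rad.
Time lag = φ / ω = 0.658 / 1.99×10^-7 = 3.30×10^6 s = 38.2 days.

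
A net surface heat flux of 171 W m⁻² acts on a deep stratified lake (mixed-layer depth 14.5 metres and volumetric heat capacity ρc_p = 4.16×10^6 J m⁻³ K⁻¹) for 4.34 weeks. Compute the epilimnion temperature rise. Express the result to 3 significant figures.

7.44 K

Areal heat capacity C = ρc_p × D = 4.16×10^6 × 14.5 = 6.03×10^7 J/(m^2 K).
Net heat input Q = F Δt = 171 × (4.34 weeks × 6.048×10^5 s/week) = 4.49×10^8 J/m².
ΔT = Q / C = 4.49×10^8 / 6.03×10^7 = 7.44 K.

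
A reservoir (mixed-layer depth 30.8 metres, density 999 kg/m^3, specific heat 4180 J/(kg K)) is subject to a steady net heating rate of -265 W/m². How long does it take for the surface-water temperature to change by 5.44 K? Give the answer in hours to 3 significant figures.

Areal heat capacity C = ρ c_p D = 999 × 4180 × 30.8 = 1.29×10^8 J/(m²·K).
Time required: Δt = C ΔT / F = 1.29×10^8 × -5.44 / -265 = 2.64×10^6 s.
In hours: 2.64×10^6 s / (3600 s/hour) = 733 hours.

733 hours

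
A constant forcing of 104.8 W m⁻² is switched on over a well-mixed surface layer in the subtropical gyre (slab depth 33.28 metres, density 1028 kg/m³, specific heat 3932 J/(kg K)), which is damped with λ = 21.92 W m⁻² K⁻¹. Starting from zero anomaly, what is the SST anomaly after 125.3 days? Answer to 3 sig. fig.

Areal heat capacity C = ρ c_p D = 1028 × 3932 × 33.28 = 1.35×10^8 J/(m²·K).
τ = C / λ = 1.35×10^8 / 21.92 = 6.14×10^6 s.
Equilibrium anomaly ΔT_eq = F / λ = 104.8 / 21.92 = 4.78 K.
t = 125.3 days = 1.08×10^7 s, so t/τ = 1.76.
ΔT(t) = ΔT_eq (1 − e^(−t/τ)) = 4.78 × (1 − e^−1.76) = 3.96 K.

3.96 K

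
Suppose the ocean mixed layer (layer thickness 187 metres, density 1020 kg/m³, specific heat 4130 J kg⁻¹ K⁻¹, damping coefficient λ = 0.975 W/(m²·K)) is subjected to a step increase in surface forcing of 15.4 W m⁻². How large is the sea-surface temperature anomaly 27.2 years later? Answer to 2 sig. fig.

10 K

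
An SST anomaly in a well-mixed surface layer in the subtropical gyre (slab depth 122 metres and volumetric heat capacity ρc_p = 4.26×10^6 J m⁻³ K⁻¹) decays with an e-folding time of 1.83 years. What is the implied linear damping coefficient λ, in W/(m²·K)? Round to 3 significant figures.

Areal heat capacity C = ρc_p × D = 4.26×10^6 × 122 = 5.20×10^8 J/(m^2 K).
τ = 1.83 years = 5.78×10^7 s.
λ = C / τ = 5.20×10^8 / 5.78×10^7 = 9.00 W/(m²·K).

9.00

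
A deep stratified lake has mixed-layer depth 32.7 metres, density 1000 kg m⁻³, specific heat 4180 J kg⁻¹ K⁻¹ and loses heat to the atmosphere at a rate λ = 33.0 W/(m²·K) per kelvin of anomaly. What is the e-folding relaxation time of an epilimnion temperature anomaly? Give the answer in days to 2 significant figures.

Areal heat capacity C = ρ c_p D = 1000 × 4180 × 32.7 = 1.37×10^8 J/(m^2 K).
Relaxation time τ = C / λ = 1.37×10^8 / 33.0 = 4.14×10^6 s.
In days: 4.14×10^6 s / (86400 s/day) = 47.9 days.

48 days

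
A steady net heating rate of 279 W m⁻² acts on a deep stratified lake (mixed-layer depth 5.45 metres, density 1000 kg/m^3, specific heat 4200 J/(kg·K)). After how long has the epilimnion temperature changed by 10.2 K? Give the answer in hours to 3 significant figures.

Areal heat capacity C = ρ c_p D = 1000 × 4200 × 5.45 = 2.29×10^7 J m⁻² K⁻¹.
Time required: Δt = C ΔT / F = 2.29×10^7 × 10.2 / 279 = 8.37×10^5 s.
In hours: 8.37×10^5 s / (3600 s/hour) = 232 hours.

232 hours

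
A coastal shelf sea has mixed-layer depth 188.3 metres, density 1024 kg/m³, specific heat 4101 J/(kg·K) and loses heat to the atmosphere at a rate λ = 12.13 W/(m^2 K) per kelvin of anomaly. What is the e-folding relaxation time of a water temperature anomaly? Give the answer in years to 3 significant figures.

2.07 years

Areal heat capacity C = ρ c_p D = 1024 × 4101 × 188.3 = 7.91×10^8 J m⁻² K⁻¹.
Relaxation time τ = C / λ = 7.91×10^8 / 12.13 = 6.52×10^7 s.
In years: 6.52×10^7 s / (3.156×10^7 s/year) = 2.07 years.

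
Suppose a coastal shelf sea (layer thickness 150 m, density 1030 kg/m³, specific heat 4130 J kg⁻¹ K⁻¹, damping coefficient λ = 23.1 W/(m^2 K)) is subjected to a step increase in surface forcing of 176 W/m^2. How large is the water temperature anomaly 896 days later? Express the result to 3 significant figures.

7.16 K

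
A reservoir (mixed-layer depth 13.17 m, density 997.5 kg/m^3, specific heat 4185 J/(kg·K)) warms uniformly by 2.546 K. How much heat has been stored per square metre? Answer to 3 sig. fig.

1.40×10^8

Areal heat capacity C = ρ c_p D = 997.5 × 4185 × 13.17 = 5.50×10^7 J/(m^2 K).
ΔQ = C ΔT = 5.50×10^7 × 2.546 = 1.40×10^8 J/m².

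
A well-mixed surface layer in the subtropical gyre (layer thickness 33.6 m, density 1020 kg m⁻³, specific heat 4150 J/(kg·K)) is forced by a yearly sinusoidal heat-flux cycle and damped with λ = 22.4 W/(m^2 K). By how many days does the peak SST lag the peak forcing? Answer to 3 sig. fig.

Areal heat capacity C = ρ c_p D = 1020 × 4150 × 33.6 = 1.42×10^8 J/(m^2 K).
ω = 2π / 3.15×10^7 s = 1.99×10^-7 s⁻¹.
Phase lag φ = arctan(Cω/λ) = arctan(28.3/22.4) = 0.902 rad.
Time lag = φ / ω = 0.902 / 1.99×10^-7 = 4.53×10^6 s = 52.4 days.

52.4 days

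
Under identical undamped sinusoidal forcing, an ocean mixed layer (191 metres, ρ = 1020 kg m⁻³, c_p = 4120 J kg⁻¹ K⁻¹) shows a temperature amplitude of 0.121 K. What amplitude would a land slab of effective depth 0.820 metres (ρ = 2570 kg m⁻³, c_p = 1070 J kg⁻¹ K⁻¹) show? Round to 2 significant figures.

C_ocean = 8.03×10^8 J/(m²·K); C_land = 2.25×10^6 J/(m²·K).
A ∝ 1/C ⇒ A_land = A_ocean × C_ocean/C_land = 0.121 × 356 = 43.1 K.

43 K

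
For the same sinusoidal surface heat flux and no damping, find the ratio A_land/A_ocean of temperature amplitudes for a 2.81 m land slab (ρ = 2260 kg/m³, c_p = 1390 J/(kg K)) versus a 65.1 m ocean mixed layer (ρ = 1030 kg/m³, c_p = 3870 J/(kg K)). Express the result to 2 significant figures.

C_ocean = 1030 × 3870 × 65.1 = 2.59×10^8 J/(m²·K).
C_land = 2260 × 1390 × 2.81 = 8.83×10^6 J/(m²·K).
Undamped amplitude ∝ 1/C, so A_land/A_ocean = C_ocean/C_land = 29.4.

29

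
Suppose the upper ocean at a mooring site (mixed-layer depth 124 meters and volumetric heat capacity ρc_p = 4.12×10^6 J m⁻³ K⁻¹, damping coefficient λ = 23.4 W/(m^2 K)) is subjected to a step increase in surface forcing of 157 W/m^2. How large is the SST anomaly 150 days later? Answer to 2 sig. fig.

Areal heat capacity C = ρc_p × D = 4.12×10^6 × 124 = 5.11×10^8 J m⁻² K⁻¹.
τ = C / λ = 5.11×10^8 / 23.4 = 2.18×10^7 s.
Equilibrium anomaly ΔT_eq = F / λ = 157 / 23.4 = 6.71 K.
t = 150 days = 1.30×10^7 s, so t/τ = 0.594.
ΔT(t) = ΔT_eq (1 − e^(−t/τ)) = 6.71 × (1 − e^−0.594) = 3.00 K.

3.0 K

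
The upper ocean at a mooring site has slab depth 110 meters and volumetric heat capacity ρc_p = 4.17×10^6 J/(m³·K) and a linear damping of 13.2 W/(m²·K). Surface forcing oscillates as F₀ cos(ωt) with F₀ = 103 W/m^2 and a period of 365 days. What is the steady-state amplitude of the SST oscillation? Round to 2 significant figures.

Areal heat capacity C = ρc_p × D = 4.17×10^6 × 110 = 4.59×10^8 J m⁻² K⁻¹.
Angular frequency ω = 2π / T = 2π / 3.15×10^7 s = 1.99×10^-7 s⁻¹.
√((Cω)² + λ²) = √((91.4)² + 13.2²) = 92.3 W/(m²·K).
Amplitude A = F₀ / √((Cω)²+λ²) = 103 / 92.3 = 1.12 K.

1.1 K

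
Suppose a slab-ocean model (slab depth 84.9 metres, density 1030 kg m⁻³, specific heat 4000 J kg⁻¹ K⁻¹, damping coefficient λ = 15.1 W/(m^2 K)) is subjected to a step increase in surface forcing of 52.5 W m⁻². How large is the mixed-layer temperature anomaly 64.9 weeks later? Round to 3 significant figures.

2.84 K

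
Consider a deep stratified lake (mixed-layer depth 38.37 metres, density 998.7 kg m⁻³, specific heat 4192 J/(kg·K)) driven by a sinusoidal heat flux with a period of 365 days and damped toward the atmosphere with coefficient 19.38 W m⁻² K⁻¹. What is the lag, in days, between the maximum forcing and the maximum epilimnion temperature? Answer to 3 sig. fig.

59.6 days

Areal heat capacity C = ρ c_p D = 998.7 × 4192 × 38.37 = 1.61×10^8 J/(m²·K).
ω = 2π / 3.15×10^7 s = 1.99×10^-7 s⁻¹.
Phase lag φ = arctan(Cω/λ) = arctan(32.0/19.38) = 1.03 rad.
Time lag = φ / ω = 1.03 / 1.99×10^-7 = 5.15×10^6 s = 59.6 days.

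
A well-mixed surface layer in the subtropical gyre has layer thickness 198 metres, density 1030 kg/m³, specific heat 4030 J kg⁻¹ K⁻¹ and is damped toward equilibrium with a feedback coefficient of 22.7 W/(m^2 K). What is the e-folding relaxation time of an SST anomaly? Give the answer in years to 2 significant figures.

1.1 years

Areal heat capacity C = ρ c_p D = 1030 × 4030 × 198 = 8.22×10^8 J m⁻² K⁻¹.
Relaxation time τ = C / λ = 8.22×10^8 / 22.7 = 3.62×10^7 s.
In years: 3.62×10^7 s / (3.156×10^7 s/year) = 1.15 years.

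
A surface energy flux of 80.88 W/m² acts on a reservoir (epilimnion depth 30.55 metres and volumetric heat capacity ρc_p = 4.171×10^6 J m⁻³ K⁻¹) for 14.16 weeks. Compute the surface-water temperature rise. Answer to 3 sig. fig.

5.44 K

Areal heat capacity C = ρc_p × D = 4.171×10^6 × 30.55 = 1.27×10^8 J/(m²·K).
Net heat input Q = F Δt = 80.88 × (14.16 weeks × 6.048×10^5 s/week) = 6.93×10^8 J/m².
ΔT = Q / C = 6.93×10^8 / 1.27×10^8 = 5.44 K.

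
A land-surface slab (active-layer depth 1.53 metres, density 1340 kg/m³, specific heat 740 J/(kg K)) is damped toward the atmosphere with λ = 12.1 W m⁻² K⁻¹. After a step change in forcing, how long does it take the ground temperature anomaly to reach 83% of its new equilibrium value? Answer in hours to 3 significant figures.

61.7 hours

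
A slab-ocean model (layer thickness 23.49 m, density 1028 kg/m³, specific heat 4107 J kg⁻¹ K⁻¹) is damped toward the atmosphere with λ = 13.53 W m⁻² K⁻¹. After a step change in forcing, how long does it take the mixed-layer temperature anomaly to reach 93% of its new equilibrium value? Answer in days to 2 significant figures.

230 days

Areal heat capacity C = ρ c_p D = 1028 × 4107 × 23.49 = 9.92×10^7 J/(m²·K).
τ = C / λ = 9.92×10^7 / 13.53 = 7.33×10^6 s.
Fraction reached: 1 − e^(−t/τ) = 0.93 ⇒ t = −τ ln(1 − 0.93) = τ × 2.66.
t = 1.95×10^7 s = 226 days.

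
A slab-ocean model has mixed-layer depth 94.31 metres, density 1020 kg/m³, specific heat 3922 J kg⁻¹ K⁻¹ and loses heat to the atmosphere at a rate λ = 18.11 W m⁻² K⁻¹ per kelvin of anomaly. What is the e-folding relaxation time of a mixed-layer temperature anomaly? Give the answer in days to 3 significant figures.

Areal heat capacity C = ρ c_p D = 1020 × 3922 × 94.31 = 3.77×10^8 J/(m^2 K).
Relaxation time τ = C / λ = 3.77×10^8 / 18.11 = 2.08×10^7 s.
In days: 2.08×10^7 s / (86400 s/day) = 241 days.

241 days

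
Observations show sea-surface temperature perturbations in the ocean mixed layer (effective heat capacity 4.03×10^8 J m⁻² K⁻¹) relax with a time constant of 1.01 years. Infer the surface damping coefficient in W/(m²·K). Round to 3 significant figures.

Areal heat capacity C = 4.03×10^8 J m⁻² K⁻¹ (given).
τ = 1.01 years = 3.19×10^7 s.
λ = C / τ = 4.03×10^8 / 3.19×10^7 = 12.6 W/(m²·K).

12.6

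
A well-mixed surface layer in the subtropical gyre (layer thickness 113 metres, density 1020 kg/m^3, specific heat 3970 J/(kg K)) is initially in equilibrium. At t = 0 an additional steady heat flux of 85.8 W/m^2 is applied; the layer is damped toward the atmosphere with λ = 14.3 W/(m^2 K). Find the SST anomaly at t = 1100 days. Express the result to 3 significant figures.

5.69 K

Areal heat capacity C = ρ c_p D = 1020 × 3970 × 113 = 4.58×10^8 J/(m^2 K).
τ = C / λ = 4.58×10^8 / 14.3 = 3.20×10^7 s.
Equilibrium anomaly ΔT_eq = F / λ = 85.8 / 14.3 = 6.00 K.
t = 1100 days = 9.50×10^7 s, so t/τ = 2.97.
ΔT(t) = ΔT_eq (1 − e^(−t/τ)) = 6.00 × (1 − e^−2.97) = 5.69 K.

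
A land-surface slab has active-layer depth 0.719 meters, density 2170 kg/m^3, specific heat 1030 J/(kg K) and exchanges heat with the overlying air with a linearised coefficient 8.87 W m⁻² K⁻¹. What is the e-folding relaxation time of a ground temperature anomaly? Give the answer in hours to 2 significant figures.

50 hours

Areal heat capacity C = ρ c_p D = 2170 × 1030 × 0.719 = 1.61×10^6 J/(m^2 K).
Relaxation time τ = C / λ = 1.61×10^6 / 8.87 = 1.81×10^5 s.
In hours: 1.81×10^5 s / (3600 s/hour) = 50.3 hours.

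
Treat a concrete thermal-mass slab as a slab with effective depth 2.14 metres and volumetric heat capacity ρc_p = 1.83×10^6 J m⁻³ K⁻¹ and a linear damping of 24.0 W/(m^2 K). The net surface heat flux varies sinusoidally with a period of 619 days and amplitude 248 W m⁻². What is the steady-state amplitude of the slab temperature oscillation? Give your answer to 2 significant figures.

Areal heat capacity C = ρc_p × D = 1.83×10^6 × 2.14 = 3.92×10^6 J/(m^2 K).
Angular frequency ω = 2π / T = 2π / 5.35×10^7 s = 1.17×10^-7 s⁻¹.
√((Cω)² + λ²) = √((0.460)² + 24.0²) = 24.0 W/(m²·K).
Amplitude A = F₀ / √((Cω)²+λ²) = 248 / 24.0 = 10.3 K.

10 K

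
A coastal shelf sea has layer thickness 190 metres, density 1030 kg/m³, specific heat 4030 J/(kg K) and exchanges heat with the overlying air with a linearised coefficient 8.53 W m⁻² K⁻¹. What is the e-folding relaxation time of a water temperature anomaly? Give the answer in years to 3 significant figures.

Areal heat capacity C = ρ c_p D = 1030 × 4030 × 190 = 7.89×10^8 J/(m²·K).
Relaxation time τ = C / λ = 7.89×10^8 / 8.53 = 9.25×10^7 s.
In years: 9.25×10^7 s / (3.156×10^7 s/year) = 2.93 years.

2.93 years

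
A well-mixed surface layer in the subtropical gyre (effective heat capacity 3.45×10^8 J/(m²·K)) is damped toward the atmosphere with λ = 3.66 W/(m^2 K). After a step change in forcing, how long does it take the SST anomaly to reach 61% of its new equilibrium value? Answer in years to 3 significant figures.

Areal heat capacity C = 3.45×10^8 J/(m²·K) (given).
τ = C / λ = 3.45×10^8 / 3.66 = 9.43×10^7 s.
Fraction reached: 1 − e^(−t/τ) = 0.61 ⇒ t = −τ ln(1 − 0.61) = τ × 0.942.
t = 8.88×10^7 s = 2.81 years.

2.81 years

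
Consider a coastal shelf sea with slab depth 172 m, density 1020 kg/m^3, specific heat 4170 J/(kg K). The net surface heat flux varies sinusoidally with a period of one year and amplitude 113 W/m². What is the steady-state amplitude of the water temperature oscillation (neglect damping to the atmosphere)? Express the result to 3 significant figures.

0.775 K

Areal heat capacity C = ρ c_p D = 1020 × 4170 × 172 = 7.32×10^8 J/(m^2 K).
Angular frequency ω = 2π / T = 2π / 3.15×10^7 s = 1.99×10^-7 s⁻¹.
Cω = 7.32×10^8 × 1.99×10^-7 = 146 W/(m²·K).
Amplitude A = F₀ / (Cω) = 113 / 146 = 0.775 K.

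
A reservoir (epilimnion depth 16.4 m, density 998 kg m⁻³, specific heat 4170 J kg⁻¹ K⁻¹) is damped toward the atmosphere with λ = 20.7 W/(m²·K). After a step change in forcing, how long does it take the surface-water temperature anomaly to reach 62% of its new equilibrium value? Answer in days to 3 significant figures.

36.9 days

Areal heat capacity C = ρ c_p D = 998 × 4170 × 16.4 = 6.83×10^7 J m⁻² K⁻¹.
τ = C / λ = 6.83×10^7 / 20.7 = 3.30×10^6 s.
Fraction reached: 1 − e^(−t/τ) = 0.62 ⇒ t = −τ ln(1 − 0.62) = τ × 0.968.
t = 3.19×10^6 s = 36.9 days.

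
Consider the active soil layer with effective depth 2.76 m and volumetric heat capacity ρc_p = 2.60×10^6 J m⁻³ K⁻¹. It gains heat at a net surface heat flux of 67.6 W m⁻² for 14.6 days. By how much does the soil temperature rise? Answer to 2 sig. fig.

12 K

Areal heat capacity C = ρc_p × D = 2.60×10^6 × 2.76 = 7.18×10^6 J m⁻² K⁻¹.
Net heat input Q = F Δt = 67.6 × (14.6 days × 86400 s/day) = 8.53×10^7 J/m².
ΔT = Q / C = 8.53×10^7 / 7.18×10^6 = 11.9 K.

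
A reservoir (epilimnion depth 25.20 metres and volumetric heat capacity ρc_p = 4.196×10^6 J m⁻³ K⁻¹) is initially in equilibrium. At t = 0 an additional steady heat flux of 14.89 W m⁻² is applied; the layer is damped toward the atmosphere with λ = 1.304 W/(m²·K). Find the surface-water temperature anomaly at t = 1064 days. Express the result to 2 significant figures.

7.7 K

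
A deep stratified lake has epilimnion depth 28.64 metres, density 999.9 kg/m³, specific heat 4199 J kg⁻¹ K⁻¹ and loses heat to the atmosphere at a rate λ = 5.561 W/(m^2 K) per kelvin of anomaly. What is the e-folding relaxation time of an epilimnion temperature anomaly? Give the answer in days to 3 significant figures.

250 days

Areal heat capacity C = ρ c_p D = 999.9 × 4199 × 28.64 = 1.20×10^8 J m⁻² K⁻¹.
Relaxation time τ = C / λ = 1.20×10^8 / 5.561 = 2.16×10^7 s.
In days: 2.16×10^7 s / (86400 s/day) = 250 days.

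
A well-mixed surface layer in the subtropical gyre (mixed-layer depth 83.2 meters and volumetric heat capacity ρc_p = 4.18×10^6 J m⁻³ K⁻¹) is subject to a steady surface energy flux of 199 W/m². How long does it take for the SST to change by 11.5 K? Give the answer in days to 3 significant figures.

Areal heat capacity C = ρc_p × D = 4.18×10^6 × 83.2 = 3.48×10^8 J/(m^2 K).
Time required: Δt = C ΔT / F = 3.48×10^8 × 11.5 / 199 = 2.01×10^7 s.
In days: 2.01×10^7 s / (86400 s/day) = 233 days.

233 days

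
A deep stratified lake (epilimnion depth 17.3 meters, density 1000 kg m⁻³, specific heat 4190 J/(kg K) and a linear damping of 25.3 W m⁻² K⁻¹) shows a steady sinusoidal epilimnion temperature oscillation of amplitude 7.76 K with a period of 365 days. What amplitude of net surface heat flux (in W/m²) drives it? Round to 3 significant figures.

Areal heat capacity C = ρ c_p D = 1000 × 4190 × 17.3 = 7.25×10^7 J m⁻² K⁻¹.
ω = 2π / 3.15×10^7 s = 1.99×10^-7 s⁻¹.
√((Cω)² + λ²) = √((14.4)² + 25.3²) = 29.1 W/(m²·K).
F₀ = A × √((Cω)²+λ²) = 7.76 × 29.1 = 226 W/m².

226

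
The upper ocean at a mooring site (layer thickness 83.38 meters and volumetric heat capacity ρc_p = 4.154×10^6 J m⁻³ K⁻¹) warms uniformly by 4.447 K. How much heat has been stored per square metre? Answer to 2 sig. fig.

Areal heat capacity C = ρc_p × D = 4.154×10^6 × 83.38 = 3.46×10^8 J/(m^2 K).
ΔQ = C ΔT = 3.46×10^8 × 4.447 = 1.54×10^9 J/m².

1.5×10^9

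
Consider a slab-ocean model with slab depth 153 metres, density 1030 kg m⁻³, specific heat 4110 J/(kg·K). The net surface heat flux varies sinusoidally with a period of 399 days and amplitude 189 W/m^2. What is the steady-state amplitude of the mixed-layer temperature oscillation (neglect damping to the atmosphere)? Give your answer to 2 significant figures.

1.6 K

Areal heat capacity C = ρ c_p D = 1030 × 4110 × 153 = 6.48×10^8 J/(m^2 K).
Angular frequency ω = 2π / T = 2π / 3.45×10^7 s = 1.82×10^-7 s⁻¹.
Cω = 6.48×10^8 × 1.82×10^-7 = 118 W/(m²·K).
Amplitude A = F₀ / (Cω) = 189 / 118 = 1.60 K.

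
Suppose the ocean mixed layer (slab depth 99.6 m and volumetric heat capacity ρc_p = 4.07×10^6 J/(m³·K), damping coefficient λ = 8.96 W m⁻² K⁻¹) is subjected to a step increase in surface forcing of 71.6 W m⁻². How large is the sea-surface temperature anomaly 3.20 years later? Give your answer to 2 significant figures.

Areal heat capacity C = ρc_p × D = 4.07×10^6 × 99.6 = 4.05×10^8 J/(m^2 K).
τ = C / λ = 4.05×10^8 / 8.96 = 4.52×10^7 s.
Equilibrium anomaly ΔT_eq = F / λ = 71.6 / 8.96 = 7.99 K.
t = 3.20 years = 1.01×10^8 s, so t/τ = 2.23.
ΔT(t) = ΔT_eq (1 − e^(−t/τ)) = 7.99 × (1 − e^−2.23) = 7.13 K.

7.1 K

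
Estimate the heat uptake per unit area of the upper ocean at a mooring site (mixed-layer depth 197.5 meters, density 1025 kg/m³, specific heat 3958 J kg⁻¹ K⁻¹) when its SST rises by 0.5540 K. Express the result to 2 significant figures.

Areal heat capacity C = ρ c_p D = 1025 × 3958 × 197.5 = 8.01×10^8 J/(m^2 K).
ΔQ = C ΔT = 8.01×10^8 × 0.5540 = 4.44×10^8 J/m².

4.4×10^8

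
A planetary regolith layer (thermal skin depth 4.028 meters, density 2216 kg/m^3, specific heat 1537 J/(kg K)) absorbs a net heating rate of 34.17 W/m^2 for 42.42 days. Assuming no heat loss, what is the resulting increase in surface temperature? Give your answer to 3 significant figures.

9.13 K

Areal heat capacity C = ρ c_p D = 2216 × 1537 × 4.028 = 1.37×10^7 J/(m^2 K).
Net heat input Q = F Δt = 34.17 × (42.42 days × 86400 s/day) = 1.25×10^8 J/m².
ΔT = Q / C = 1.25×10^8 / 1.37×10^7 = 9.13 K.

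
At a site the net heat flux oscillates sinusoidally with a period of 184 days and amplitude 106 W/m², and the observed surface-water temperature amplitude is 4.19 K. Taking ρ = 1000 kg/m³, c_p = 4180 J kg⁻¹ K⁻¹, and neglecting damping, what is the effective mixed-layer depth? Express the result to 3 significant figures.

15.3 m

ω = 2π / 1.59×10^7 s = 3.95×10^-7 s⁻¹.
Required C = F₀ / (A ω) = 106 / (4.19 × 3.95×10^-7) = 6.40×10^7 J/(m²·K).
D = C / (ρ c_p) = 6.40×10^7 / (1000 × 4180) = 15.3 m.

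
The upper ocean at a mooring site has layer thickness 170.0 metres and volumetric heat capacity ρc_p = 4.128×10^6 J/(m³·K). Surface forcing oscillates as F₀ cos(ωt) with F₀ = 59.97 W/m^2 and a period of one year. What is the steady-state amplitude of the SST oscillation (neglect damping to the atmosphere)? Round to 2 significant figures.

0.43 K

Areal heat capacity C = ρc_p × D = 4.128×10^6 × 170.0 = 7.02×10^8 J m⁻² K⁻¹.
Angular frequency ω = 2π / T = 2π / 3.15×10^7 s = 1.99×10^-7 s⁻¹.
Cω = 7.02×10^8 × 1.99×10^-7 = 140 W/(m²·K).
Amplitude A = F₀ / (Cω) = 59.97 / 140 = 0.429 K.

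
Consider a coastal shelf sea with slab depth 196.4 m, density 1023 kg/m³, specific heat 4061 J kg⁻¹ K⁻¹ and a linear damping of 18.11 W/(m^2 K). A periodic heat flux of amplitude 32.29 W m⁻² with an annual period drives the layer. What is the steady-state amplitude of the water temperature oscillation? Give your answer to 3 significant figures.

0.197 K

Areal heat capacity C = ρ c_p D = 1023 × 4061 × 196.4 = 8.16×10^8 J/(m^2 K).
Angular frequency ω = 2π / T = 2π / 3.15×10^7 s = 1.99×10^-7 s⁻¹.
√((Cω)² + λ²) = √((163)² + 18.11²) = 164 W/(m²·K).
Amplitude A = F₀ / √((Cω)²+λ²) = 32.29 / 164 = 0.197 K.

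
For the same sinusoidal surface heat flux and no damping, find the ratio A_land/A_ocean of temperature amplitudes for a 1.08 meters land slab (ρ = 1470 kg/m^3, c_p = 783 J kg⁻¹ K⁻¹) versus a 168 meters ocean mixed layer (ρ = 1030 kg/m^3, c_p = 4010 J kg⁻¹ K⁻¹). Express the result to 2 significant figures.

560

C_ocean = 1030 × 4010 × 168 = 6.94×10^8 J/(m²·K).
C_land = 1470 × 783 × 1.08 = 1.24×10^6 J/(m²·K).
Undamped amplitude ∝ 1/C, so A_land/A_ocean = C_ocean/C_land = 558.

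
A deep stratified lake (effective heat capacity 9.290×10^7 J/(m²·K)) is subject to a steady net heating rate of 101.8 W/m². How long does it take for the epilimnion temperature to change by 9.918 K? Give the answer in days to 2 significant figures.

100 days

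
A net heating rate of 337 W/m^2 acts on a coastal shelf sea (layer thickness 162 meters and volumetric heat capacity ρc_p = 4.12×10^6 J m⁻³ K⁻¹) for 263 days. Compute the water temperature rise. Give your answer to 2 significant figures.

Areal heat capacity C = ρc_p × D = 4.12×10^6 × 162 = 6.67×10^8 J m⁻² K⁻¹.
Net heat input Q = F Δt = 337 × (263 days × 86400 s/day) = 7.66×10^9 J/m².
ΔT = Q / C = 7.66×10^9 / 6.67×10^8 = 11.5 K.

11 K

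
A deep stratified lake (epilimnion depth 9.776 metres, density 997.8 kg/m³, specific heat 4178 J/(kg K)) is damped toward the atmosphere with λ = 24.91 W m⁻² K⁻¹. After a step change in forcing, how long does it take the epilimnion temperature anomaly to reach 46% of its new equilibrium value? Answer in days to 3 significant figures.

11.7 days

Areal heat capacity C = ρ c_p D = 997.8 × 4178 × 9.776 = 4.08×10^7 J/(m²·K).
τ = C / λ = 4.08×10^7 / 24.91 = 1.64×10^6 s.
Fraction reached: 1 − e^(−t/τ) = 0.46 ⇒ t = −τ ln(1 − 0.46) = τ × 0.616.
t = 1.01×10^6 s = 11.7 days.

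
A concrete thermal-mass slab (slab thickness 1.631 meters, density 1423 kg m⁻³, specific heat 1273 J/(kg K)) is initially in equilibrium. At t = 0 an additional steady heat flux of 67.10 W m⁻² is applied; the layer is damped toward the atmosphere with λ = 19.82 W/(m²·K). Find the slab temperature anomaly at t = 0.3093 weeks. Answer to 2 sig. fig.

Areal heat capacity C = ρ c_p D = 1423 × 1273 × 1.631 = 2.95×10^6 J m⁻² K⁻¹.
τ = C / λ = 2.95×10^6 / 19.82 = 1.49×10^5 s.
Equilibrium anomaly ΔT_eq = F / λ = 67.10 / 19.82 = 3.39 K.
t = 0.3093 weeks = 1.87×10^5 s, so t/τ = 1.25.
ΔT(t) = ΔT_eq (1 − e^(−t/τ)) = 3.39 × (1 − e^−1.25) = 2.42 K.

2.4 K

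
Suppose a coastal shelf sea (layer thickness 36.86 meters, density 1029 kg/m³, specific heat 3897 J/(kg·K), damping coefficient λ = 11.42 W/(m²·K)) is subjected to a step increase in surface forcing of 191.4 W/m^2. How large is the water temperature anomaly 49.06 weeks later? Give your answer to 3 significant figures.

15.1 K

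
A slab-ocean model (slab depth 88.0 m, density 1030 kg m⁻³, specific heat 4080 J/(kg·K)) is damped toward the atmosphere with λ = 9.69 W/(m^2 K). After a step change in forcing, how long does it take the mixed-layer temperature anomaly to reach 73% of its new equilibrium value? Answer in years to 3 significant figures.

Areal heat capacity C = ρ c_p D = 1030 × 4080 × 88.0 = 3.70×10^8 J/(m^2 K).
τ = C / λ = 3.70×10^8 / 9.69 = 3.82×10^7 s.
Fraction reached: 1 − e^(−t/τ) = 0.73 ⇒ t = −τ ln(1 − 0.73) = τ × 1.31.
t = 5.00×10^7 s = 1.58 years.

1.58 years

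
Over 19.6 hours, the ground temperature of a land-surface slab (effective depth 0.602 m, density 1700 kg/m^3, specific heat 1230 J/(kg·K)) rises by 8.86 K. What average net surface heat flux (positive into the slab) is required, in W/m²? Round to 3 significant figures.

158

Areal heat capacity C = ρ c_p D = 1700 × 1230 × 0.602 = 1.26×10^6 J m⁻² K⁻¹.
Required heat per unit area: Q = C ΔT = 1.26×10^6 × 8.86 = 1.12×10^7 J/m².
Flux F = Q / Δt = 1.12×10^7 / 70600 s = 158 W/m².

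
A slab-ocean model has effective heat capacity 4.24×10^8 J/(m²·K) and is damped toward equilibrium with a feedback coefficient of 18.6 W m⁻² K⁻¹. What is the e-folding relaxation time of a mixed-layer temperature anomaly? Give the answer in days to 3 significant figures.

264 days

Areal heat capacity C = 4.24×10^8 J/(m²·K) (given).
Relaxation time τ = C / λ = 4.24×10^8 / 18.6 = 2.28×10^7 s.
In days: 2.28×10^7 s / (86400 s/day) = 264 days.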